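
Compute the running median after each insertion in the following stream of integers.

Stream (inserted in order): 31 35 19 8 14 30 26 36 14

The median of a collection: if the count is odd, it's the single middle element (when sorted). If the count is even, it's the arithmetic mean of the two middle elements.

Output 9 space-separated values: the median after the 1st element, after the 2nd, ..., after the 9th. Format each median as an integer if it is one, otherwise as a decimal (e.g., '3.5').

Answer: 31 33 31 25 19 24.5 26 28 26

Derivation:
Step 1: insert 31 -> lo=[31] (size 1, max 31) hi=[] (size 0) -> median=31
Step 2: insert 35 -> lo=[31] (size 1, max 31) hi=[35] (size 1, min 35) -> median=33
Step 3: insert 19 -> lo=[19, 31] (size 2, max 31) hi=[35] (size 1, min 35) -> median=31
Step 4: insert 8 -> lo=[8, 19] (size 2, max 19) hi=[31, 35] (size 2, min 31) -> median=25
Step 5: insert 14 -> lo=[8, 14, 19] (size 3, max 19) hi=[31, 35] (size 2, min 31) -> median=19
Step 6: insert 30 -> lo=[8, 14, 19] (size 3, max 19) hi=[30, 31, 35] (size 3, min 30) -> median=24.5
Step 7: insert 26 -> lo=[8, 14, 19, 26] (size 4, max 26) hi=[30, 31, 35] (size 3, min 30) -> median=26
Step 8: insert 36 -> lo=[8, 14, 19, 26] (size 4, max 26) hi=[30, 31, 35, 36] (size 4, min 30) -> median=28
Step 9: insert 14 -> lo=[8, 14, 14, 19, 26] (size 5, max 26) hi=[30, 31, 35, 36] (size 4, min 30) -> median=26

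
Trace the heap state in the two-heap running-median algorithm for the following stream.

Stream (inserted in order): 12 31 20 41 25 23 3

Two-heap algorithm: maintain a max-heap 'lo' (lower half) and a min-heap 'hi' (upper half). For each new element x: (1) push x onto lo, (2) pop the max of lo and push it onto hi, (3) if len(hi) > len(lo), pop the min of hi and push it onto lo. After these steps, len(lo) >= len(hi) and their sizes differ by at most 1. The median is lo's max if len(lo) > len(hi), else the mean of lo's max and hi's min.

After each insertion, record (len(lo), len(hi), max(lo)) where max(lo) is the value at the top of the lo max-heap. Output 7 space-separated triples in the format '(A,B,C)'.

Answer: (1,0,12) (1,1,12) (2,1,20) (2,2,20) (3,2,25) (3,3,23) (4,3,23)

Derivation:
Step 1: insert 12 -> lo=[12] hi=[] -> (len(lo)=1, len(hi)=0, max(lo)=12)
Step 2: insert 31 -> lo=[12] hi=[31] -> (len(lo)=1, len(hi)=1, max(lo)=12)
Step 3: insert 20 -> lo=[12, 20] hi=[31] -> (len(lo)=2, len(hi)=1, max(lo)=20)
Step 4: insert 41 -> lo=[12, 20] hi=[31, 41] -> (len(lo)=2, len(hi)=2, max(lo)=20)
Step 5: insert 25 -> lo=[12, 20, 25] hi=[31, 41] -> (len(lo)=3, len(hi)=2, max(lo)=25)
Step 6: insert 23 -> lo=[12, 20, 23] hi=[25, 31, 41] -> (len(lo)=3, len(hi)=3, max(lo)=23)
Step 7: insert 3 -> lo=[3, 12, 20, 23] hi=[25, 31, 41] -> (len(lo)=4, len(hi)=3, max(lo)=23)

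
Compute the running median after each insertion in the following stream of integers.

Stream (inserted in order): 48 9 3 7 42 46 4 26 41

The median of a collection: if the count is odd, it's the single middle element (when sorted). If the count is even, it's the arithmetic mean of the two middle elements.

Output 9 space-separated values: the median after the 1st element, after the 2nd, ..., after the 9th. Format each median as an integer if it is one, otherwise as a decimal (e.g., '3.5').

Answer: 48 28.5 9 8 9 25.5 9 17.5 26

Derivation:
Step 1: insert 48 -> lo=[48] (size 1, max 48) hi=[] (size 0) -> median=48
Step 2: insert 9 -> lo=[9] (size 1, max 9) hi=[48] (size 1, min 48) -> median=28.5
Step 3: insert 3 -> lo=[3, 9] (size 2, max 9) hi=[48] (size 1, min 48) -> median=9
Step 4: insert 7 -> lo=[3, 7] (size 2, max 7) hi=[9, 48] (size 2, min 9) -> median=8
Step 5: insert 42 -> lo=[3, 7, 9] (size 3, max 9) hi=[42, 48] (size 2, min 42) -> median=9
Step 6: insert 46 -> lo=[3, 7, 9] (size 3, max 9) hi=[42, 46, 48] (size 3, min 42) -> median=25.5
Step 7: insert 4 -> lo=[3, 4, 7, 9] (size 4, max 9) hi=[42, 46, 48] (size 3, min 42) -> median=9
Step 8: insert 26 -> lo=[3, 4, 7, 9] (size 4, max 9) hi=[26, 42, 46, 48] (size 4, min 26) -> median=17.5
Step 9: insert 41 -> lo=[3, 4, 7, 9, 26] (size 5, max 26) hi=[41, 42, 46, 48] (size 4, min 41) -> median=26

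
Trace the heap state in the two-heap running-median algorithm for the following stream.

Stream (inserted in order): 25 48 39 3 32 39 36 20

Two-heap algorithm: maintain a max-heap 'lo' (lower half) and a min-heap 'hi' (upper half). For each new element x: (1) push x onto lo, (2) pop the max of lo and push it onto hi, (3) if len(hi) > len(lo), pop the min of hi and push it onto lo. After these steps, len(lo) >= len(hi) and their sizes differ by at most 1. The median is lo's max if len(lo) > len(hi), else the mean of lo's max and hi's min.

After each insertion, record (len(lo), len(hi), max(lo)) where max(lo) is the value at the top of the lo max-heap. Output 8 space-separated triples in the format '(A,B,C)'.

Answer: (1,0,25) (1,1,25) (2,1,39) (2,2,25) (3,2,32) (3,3,32) (4,3,36) (4,4,32)

Derivation:
Step 1: insert 25 -> lo=[25] hi=[] -> (len(lo)=1, len(hi)=0, max(lo)=25)
Step 2: insert 48 -> lo=[25] hi=[48] -> (len(lo)=1, len(hi)=1, max(lo)=25)
Step 3: insert 39 -> lo=[25, 39] hi=[48] -> (len(lo)=2, len(hi)=1, max(lo)=39)
Step 4: insert 3 -> lo=[3, 25] hi=[39, 48] -> (len(lo)=2, len(hi)=2, max(lo)=25)
Step 5: insert 32 -> lo=[3, 25, 32] hi=[39, 48] -> (len(lo)=3, len(hi)=2, max(lo)=32)
Step 6: insert 39 -> lo=[3, 25, 32] hi=[39, 39, 48] -> (len(lo)=3, len(hi)=3, max(lo)=32)
Step 7: insert 36 -> lo=[3, 25, 32, 36] hi=[39, 39, 48] -> (len(lo)=4, len(hi)=3, max(lo)=36)
Step 8: insert 20 -> lo=[3, 20, 25, 32] hi=[36, 39, 39, 48] -> (len(lo)=4, len(hi)=4, max(lo)=32)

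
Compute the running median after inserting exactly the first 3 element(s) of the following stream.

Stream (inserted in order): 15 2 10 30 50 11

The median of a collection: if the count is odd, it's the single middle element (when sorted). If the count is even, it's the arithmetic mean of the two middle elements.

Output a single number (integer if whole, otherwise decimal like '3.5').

Answer: 10

Derivation:
Step 1: insert 15 -> lo=[15] (size 1, max 15) hi=[] (size 0) -> median=15
Step 2: insert 2 -> lo=[2] (size 1, max 2) hi=[15] (size 1, min 15) -> median=8.5
Step 3: insert 10 -> lo=[2, 10] (size 2, max 10) hi=[15] (size 1, min 15) -> median=10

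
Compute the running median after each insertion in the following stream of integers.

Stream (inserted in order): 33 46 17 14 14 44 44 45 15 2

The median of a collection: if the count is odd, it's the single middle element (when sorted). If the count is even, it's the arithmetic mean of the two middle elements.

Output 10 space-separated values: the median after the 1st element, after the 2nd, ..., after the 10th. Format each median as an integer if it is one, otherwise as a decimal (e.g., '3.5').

Answer: 33 39.5 33 25 17 25 33 38.5 33 25

Derivation:
Step 1: insert 33 -> lo=[33] (size 1, max 33) hi=[] (size 0) -> median=33
Step 2: insert 46 -> lo=[33] (size 1, max 33) hi=[46] (size 1, min 46) -> median=39.5
Step 3: insert 17 -> lo=[17, 33] (size 2, max 33) hi=[46] (size 1, min 46) -> median=33
Step 4: insert 14 -> lo=[14, 17] (size 2, max 17) hi=[33, 46] (size 2, min 33) -> median=25
Step 5: insert 14 -> lo=[14, 14, 17] (size 3, max 17) hi=[33, 46] (size 2, min 33) -> median=17
Step 6: insert 44 -> lo=[14, 14, 17] (size 3, max 17) hi=[33, 44, 46] (size 3, min 33) -> median=25
Step 7: insert 44 -> lo=[14, 14, 17, 33] (size 4, max 33) hi=[44, 44, 46] (size 3, min 44) -> median=33
Step 8: insert 45 -> lo=[14, 14, 17, 33] (size 4, max 33) hi=[44, 44, 45, 46] (size 4, min 44) -> median=38.5
Step 9: insert 15 -> lo=[14, 14, 15, 17, 33] (size 5, max 33) hi=[44, 44, 45, 46] (size 4, min 44) -> median=33
Step 10: insert 2 -> lo=[2, 14, 14, 15, 17] (size 5, max 17) hi=[33, 44, 44, 45, 46] (size 5, min 33) -> median=25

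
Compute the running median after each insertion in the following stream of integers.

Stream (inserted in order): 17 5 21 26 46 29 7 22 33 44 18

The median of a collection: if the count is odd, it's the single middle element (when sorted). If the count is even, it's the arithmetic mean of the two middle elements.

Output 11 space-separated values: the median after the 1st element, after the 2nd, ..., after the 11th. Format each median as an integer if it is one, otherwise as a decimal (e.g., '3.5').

Step 1: insert 17 -> lo=[17] (size 1, max 17) hi=[] (size 0) -> median=17
Step 2: insert 5 -> lo=[5] (size 1, max 5) hi=[17] (size 1, min 17) -> median=11
Step 3: insert 21 -> lo=[5, 17] (size 2, max 17) hi=[21] (size 1, min 21) -> median=17
Step 4: insert 26 -> lo=[5, 17] (size 2, max 17) hi=[21, 26] (size 2, min 21) -> median=19
Step 5: insert 46 -> lo=[5, 17, 21] (size 3, max 21) hi=[26, 46] (size 2, min 26) -> median=21
Step 6: insert 29 -> lo=[5, 17, 21] (size 3, max 21) hi=[26, 29, 46] (size 3, min 26) -> median=23.5
Step 7: insert 7 -> lo=[5, 7, 17, 21] (size 4, max 21) hi=[26, 29, 46] (size 3, min 26) -> median=21
Step 8: insert 22 -> lo=[5, 7, 17, 21] (size 4, max 21) hi=[22, 26, 29, 46] (size 4, min 22) -> median=21.5
Step 9: insert 33 -> lo=[5, 7, 17, 21, 22] (size 5, max 22) hi=[26, 29, 33, 46] (size 4, min 26) -> median=22
Step 10: insert 44 -> lo=[5, 7, 17, 21, 22] (size 5, max 22) hi=[26, 29, 33, 44, 46] (size 5, min 26) -> median=24
Step 11: insert 18 -> lo=[5, 7, 17, 18, 21, 22] (size 6, max 22) hi=[26, 29, 33, 44, 46] (size 5, min 26) -> median=22

Answer: 17 11 17 19 21 23.5 21 21.5 22 24 22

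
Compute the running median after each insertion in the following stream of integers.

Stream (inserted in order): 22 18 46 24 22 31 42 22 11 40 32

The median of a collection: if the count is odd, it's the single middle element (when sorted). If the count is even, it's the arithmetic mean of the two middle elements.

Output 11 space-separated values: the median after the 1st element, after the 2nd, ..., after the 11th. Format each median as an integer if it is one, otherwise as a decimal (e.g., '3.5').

Step 1: insert 22 -> lo=[22] (size 1, max 22) hi=[] (size 0) -> median=22
Step 2: insert 18 -> lo=[18] (size 1, max 18) hi=[22] (size 1, min 22) -> median=20
Step 3: insert 46 -> lo=[18, 22] (size 2, max 22) hi=[46] (size 1, min 46) -> median=22
Step 4: insert 24 -> lo=[18, 22] (size 2, max 22) hi=[24, 46] (size 2, min 24) -> median=23
Step 5: insert 22 -> lo=[18, 22, 22] (size 3, max 22) hi=[24, 46] (size 2, min 24) -> median=22
Step 6: insert 31 -> lo=[18, 22, 22] (size 3, max 22) hi=[24, 31, 46] (size 3, min 24) -> median=23
Step 7: insert 42 -> lo=[18, 22, 22, 24] (size 4, max 24) hi=[31, 42, 46] (size 3, min 31) -> median=24
Step 8: insert 22 -> lo=[18, 22, 22, 22] (size 4, max 22) hi=[24, 31, 42, 46] (size 4, min 24) -> median=23
Step 9: insert 11 -> lo=[11, 18, 22, 22, 22] (size 5, max 22) hi=[24, 31, 42, 46] (size 4, min 24) -> median=22
Step 10: insert 40 -> lo=[11, 18, 22, 22, 22] (size 5, max 22) hi=[24, 31, 40, 42, 46] (size 5, min 24) -> median=23
Step 11: insert 32 -> lo=[11, 18, 22, 22, 22, 24] (size 6, max 24) hi=[31, 32, 40, 42, 46] (size 5, min 31) -> median=24

Answer: 22 20 22 23 22 23 24 23 22 23 24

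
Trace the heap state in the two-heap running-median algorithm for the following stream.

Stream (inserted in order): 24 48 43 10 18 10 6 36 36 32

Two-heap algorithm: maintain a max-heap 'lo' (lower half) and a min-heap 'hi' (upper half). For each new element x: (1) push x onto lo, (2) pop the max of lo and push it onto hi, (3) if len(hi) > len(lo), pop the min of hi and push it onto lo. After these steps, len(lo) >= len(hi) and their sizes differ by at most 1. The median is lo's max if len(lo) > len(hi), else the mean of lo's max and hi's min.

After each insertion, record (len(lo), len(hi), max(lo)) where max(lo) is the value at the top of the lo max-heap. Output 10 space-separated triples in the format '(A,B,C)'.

Answer: (1,0,24) (1,1,24) (2,1,43) (2,2,24) (3,2,24) (3,3,18) (4,3,18) (4,4,18) (5,4,24) (5,5,24)

Derivation:
Step 1: insert 24 -> lo=[24] hi=[] -> (len(lo)=1, len(hi)=0, max(lo)=24)
Step 2: insert 48 -> lo=[24] hi=[48] -> (len(lo)=1, len(hi)=1, max(lo)=24)
Step 3: insert 43 -> lo=[24, 43] hi=[48] -> (len(lo)=2, len(hi)=1, max(lo)=43)
Step 4: insert 10 -> lo=[10, 24] hi=[43, 48] -> (len(lo)=2, len(hi)=2, max(lo)=24)
Step 5: insert 18 -> lo=[10, 18, 24] hi=[43, 48] -> (len(lo)=3, len(hi)=2, max(lo)=24)
Step 6: insert 10 -> lo=[10, 10, 18] hi=[24, 43, 48] -> (len(lo)=3, len(hi)=3, max(lo)=18)
Step 7: insert 6 -> lo=[6, 10, 10, 18] hi=[24, 43, 48] -> (len(lo)=4, len(hi)=3, max(lo)=18)
Step 8: insert 36 -> lo=[6, 10, 10, 18] hi=[24, 36, 43, 48] -> (len(lo)=4, len(hi)=4, max(lo)=18)
Step 9: insert 36 -> lo=[6, 10, 10, 18, 24] hi=[36, 36, 43, 48] -> (len(lo)=5, len(hi)=4, max(lo)=24)
Step 10: insert 32 -> lo=[6, 10, 10, 18, 24] hi=[32, 36, 36, 43, 48] -> (len(lo)=5, len(hi)=5, max(lo)=24)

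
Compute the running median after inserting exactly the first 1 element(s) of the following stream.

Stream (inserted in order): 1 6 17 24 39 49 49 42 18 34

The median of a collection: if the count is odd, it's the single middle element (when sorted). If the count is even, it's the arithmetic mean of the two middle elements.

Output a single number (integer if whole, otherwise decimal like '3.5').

Answer: 1

Derivation:
Step 1: insert 1 -> lo=[1] (size 1, max 1) hi=[] (size 0) -> median=1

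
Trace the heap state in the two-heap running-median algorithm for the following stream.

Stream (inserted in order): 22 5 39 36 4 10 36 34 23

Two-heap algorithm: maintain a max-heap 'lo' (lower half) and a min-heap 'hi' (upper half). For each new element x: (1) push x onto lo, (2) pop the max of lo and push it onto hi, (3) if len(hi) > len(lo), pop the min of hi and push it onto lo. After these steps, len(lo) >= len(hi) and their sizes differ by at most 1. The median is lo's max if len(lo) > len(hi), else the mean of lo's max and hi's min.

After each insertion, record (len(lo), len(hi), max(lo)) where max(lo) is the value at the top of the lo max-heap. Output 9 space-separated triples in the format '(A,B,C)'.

Answer: (1,0,22) (1,1,5) (2,1,22) (2,2,22) (3,2,22) (3,3,10) (4,3,22) (4,4,22) (5,4,23)

Derivation:
Step 1: insert 22 -> lo=[22] hi=[] -> (len(lo)=1, len(hi)=0, max(lo)=22)
Step 2: insert 5 -> lo=[5] hi=[22] -> (len(lo)=1, len(hi)=1, max(lo)=5)
Step 3: insert 39 -> lo=[5, 22] hi=[39] -> (len(lo)=2, len(hi)=1, max(lo)=22)
Step 4: insert 36 -> lo=[5, 22] hi=[36, 39] -> (len(lo)=2, len(hi)=2, max(lo)=22)
Step 5: insert 4 -> lo=[4, 5, 22] hi=[36, 39] -> (len(lo)=3, len(hi)=2, max(lo)=22)
Step 6: insert 10 -> lo=[4, 5, 10] hi=[22, 36, 39] -> (len(lo)=3, len(hi)=3, max(lo)=10)
Step 7: insert 36 -> lo=[4, 5, 10, 22] hi=[36, 36, 39] -> (len(lo)=4, len(hi)=3, max(lo)=22)
Step 8: insert 34 -> lo=[4, 5, 10, 22] hi=[34, 36, 36, 39] -> (len(lo)=4, len(hi)=4, max(lo)=22)
Step 9: insert 23 -> lo=[4, 5, 10, 22, 23] hi=[34, 36, 36, 39] -> (len(lo)=5, len(hi)=4, max(lo)=23)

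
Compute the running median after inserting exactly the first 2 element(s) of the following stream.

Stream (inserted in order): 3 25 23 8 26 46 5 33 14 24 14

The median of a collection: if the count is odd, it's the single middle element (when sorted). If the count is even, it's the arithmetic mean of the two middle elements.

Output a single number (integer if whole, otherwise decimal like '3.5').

Answer: 14

Derivation:
Step 1: insert 3 -> lo=[3] (size 1, max 3) hi=[] (size 0) -> median=3
Step 2: insert 25 -> lo=[3] (size 1, max 3) hi=[25] (size 1, min 25) -> median=14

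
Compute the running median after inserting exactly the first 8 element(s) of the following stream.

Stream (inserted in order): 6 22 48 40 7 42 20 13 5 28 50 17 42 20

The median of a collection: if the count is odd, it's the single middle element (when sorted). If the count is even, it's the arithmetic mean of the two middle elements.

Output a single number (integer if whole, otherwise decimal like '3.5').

Answer: 21

Derivation:
Step 1: insert 6 -> lo=[6] (size 1, max 6) hi=[] (size 0) -> median=6
Step 2: insert 22 -> lo=[6] (size 1, max 6) hi=[22] (size 1, min 22) -> median=14
Step 3: insert 48 -> lo=[6, 22] (size 2, max 22) hi=[48] (size 1, min 48) -> median=22
Step 4: insert 40 -> lo=[6, 22] (size 2, max 22) hi=[40, 48] (size 2, min 40) -> median=31
Step 5: insert 7 -> lo=[6, 7, 22] (size 3, max 22) hi=[40, 48] (size 2, min 40) -> median=22
Step 6: insert 42 -> lo=[6, 7, 22] (size 3, max 22) hi=[40, 42, 48] (size 3, min 40) -> median=31
Step 7: insert 20 -> lo=[6, 7, 20, 22] (size 4, max 22) hi=[40, 42, 48] (size 3, min 40) -> median=22
Step 8: insert 13 -> lo=[6, 7, 13, 20] (size 4, max 20) hi=[22, 40, 42, 48] (size 4, min 22) -> median=21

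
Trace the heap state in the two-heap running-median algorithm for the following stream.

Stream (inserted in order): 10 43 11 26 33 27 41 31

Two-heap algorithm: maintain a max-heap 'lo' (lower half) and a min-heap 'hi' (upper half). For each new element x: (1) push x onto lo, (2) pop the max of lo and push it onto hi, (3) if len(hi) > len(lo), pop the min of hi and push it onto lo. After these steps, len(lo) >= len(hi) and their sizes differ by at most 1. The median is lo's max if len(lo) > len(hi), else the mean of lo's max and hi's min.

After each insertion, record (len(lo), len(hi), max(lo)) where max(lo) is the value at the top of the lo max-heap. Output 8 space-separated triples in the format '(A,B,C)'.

Answer: (1,0,10) (1,1,10) (2,1,11) (2,2,11) (3,2,26) (3,3,26) (4,3,27) (4,4,27)

Derivation:
Step 1: insert 10 -> lo=[10] hi=[] -> (len(lo)=1, len(hi)=0, max(lo)=10)
Step 2: insert 43 -> lo=[10] hi=[43] -> (len(lo)=1, len(hi)=1, max(lo)=10)
Step 3: insert 11 -> lo=[10, 11] hi=[43] -> (len(lo)=2, len(hi)=1, max(lo)=11)
Step 4: insert 26 -> lo=[10, 11] hi=[26, 43] -> (len(lo)=2, len(hi)=2, max(lo)=11)
Step 5: insert 33 -> lo=[10, 11, 26] hi=[33, 43] -> (len(lo)=3, len(hi)=2, max(lo)=26)
Step 6: insert 27 -> lo=[10, 11, 26] hi=[27, 33, 43] -> (len(lo)=3, len(hi)=3, max(lo)=26)
Step 7: insert 41 -> lo=[10, 11, 26, 27] hi=[33, 41, 43] -> (len(lo)=4, len(hi)=3, max(lo)=27)
Step 8: insert 31 -> lo=[10, 11, 26, 27] hi=[31, 33, 41, 43] -> (len(lo)=4, len(hi)=4, max(lo)=27)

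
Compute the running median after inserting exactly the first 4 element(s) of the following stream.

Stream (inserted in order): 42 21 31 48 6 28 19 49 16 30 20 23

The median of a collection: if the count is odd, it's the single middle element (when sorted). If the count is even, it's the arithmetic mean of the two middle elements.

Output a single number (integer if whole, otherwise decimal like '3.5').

Answer: 36.5

Derivation:
Step 1: insert 42 -> lo=[42] (size 1, max 42) hi=[] (size 0) -> median=42
Step 2: insert 21 -> lo=[21] (size 1, max 21) hi=[42] (size 1, min 42) -> median=31.5
Step 3: insert 31 -> lo=[21, 31] (size 2, max 31) hi=[42] (size 1, min 42) -> median=31
Step 4: insert 48 -> lo=[21, 31] (size 2, max 31) hi=[42, 48] (size 2, min 42) -> median=36.5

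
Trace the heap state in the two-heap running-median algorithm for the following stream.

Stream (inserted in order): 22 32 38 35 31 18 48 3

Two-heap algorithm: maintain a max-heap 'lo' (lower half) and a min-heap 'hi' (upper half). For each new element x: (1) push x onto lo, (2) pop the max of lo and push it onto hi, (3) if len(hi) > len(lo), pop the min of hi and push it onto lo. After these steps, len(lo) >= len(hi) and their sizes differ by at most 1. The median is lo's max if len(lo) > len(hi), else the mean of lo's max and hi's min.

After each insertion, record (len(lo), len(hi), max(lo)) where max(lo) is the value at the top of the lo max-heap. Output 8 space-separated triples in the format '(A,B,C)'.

Step 1: insert 22 -> lo=[22] hi=[] -> (len(lo)=1, len(hi)=0, max(lo)=22)
Step 2: insert 32 -> lo=[22] hi=[32] -> (len(lo)=1, len(hi)=1, max(lo)=22)
Step 3: insert 38 -> lo=[22, 32] hi=[38] -> (len(lo)=2, len(hi)=1, max(lo)=32)
Step 4: insert 35 -> lo=[22, 32] hi=[35, 38] -> (len(lo)=2, len(hi)=2, max(lo)=32)
Step 5: insert 31 -> lo=[22, 31, 32] hi=[35, 38] -> (len(lo)=3, len(hi)=2, max(lo)=32)
Step 6: insert 18 -> lo=[18, 22, 31] hi=[32, 35, 38] -> (len(lo)=3, len(hi)=3, max(lo)=31)
Step 7: insert 48 -> lo=[18, 22, 31, 32] hi=[35, 38, 48] -> (len(lo)=4, len(hi)=3, max(lo)=32)
Step 8: insert 3 -> lo=[3, 18, 22, 31] hi=[32, 35, 38, 48] -> (len(lo)=4, len(hi)=4, max(lo)=31)

Answer: (1,0,22) (1,1,22) (2,1,32) (2,2,32) (3,2,32) (3,3,31) (4,3,32) (4,4,31)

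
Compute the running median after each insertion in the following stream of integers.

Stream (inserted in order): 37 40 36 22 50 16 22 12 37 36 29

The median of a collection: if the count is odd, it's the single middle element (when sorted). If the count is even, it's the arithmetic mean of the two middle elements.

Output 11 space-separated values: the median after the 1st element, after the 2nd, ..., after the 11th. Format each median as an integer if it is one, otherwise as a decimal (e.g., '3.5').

Step 1: insert 37 -> lo=[37] (size 1, max 37) hi=[] (size 0) -> median=37
Step 2: insert 40 -> lo=[37] (size 1, max 37) hi=[40] (size 1, min 40) -> median=38.5
Step 3: insert 36 -> lo=[36, 37] (size 2, max 37) hi=[40] (size 1, min 40) -> median=37
Step 4: insert 22 -> lo=[22, 36] (size 2, max 36) hi=[37, 40] (size 2, min 37) -> median=36.5
Step 5: insert 50 -> lo=[22, 36, 37] (size 3, max 37) hi=[40, 50] (size 2, min 40) -> median=37
Step 6: insert 16 -> lo=[16, 22, 36] (size 3, max 36) hi=[37, 40, 50] (size 3, min 37) -> median=36.5
Step 7: insert 22 -> lo=[16, 22, 22, 36] (size 4, max 36) hi=[37, 40, 50] (size 3, min 37) -> median=36
Step 8: insert 12 -> lo=[12, 16, 22, 22] (size 4, max 22) hi=[36, 37, 40, 50] (size 4, min 36) -> median=29
Step 9: insert 37 -> lo=[12, 16, 22, 22, 36] (size 5, max 36) hi=[37, 37, 40, 50] (size 4, min 37) -> median=36
Step 10: insert 36 -> lo=[12, 16, 22, 22, 36] (size 5, max 36) hi=[36, 37, 37, 40, 50] (size 5, min 36) -> median=36
Step 11: insert 29 -> lo=[12, 16, 22, 22, 29, 36] (size 6, max 36) hi=[36, 37, 37, 40, 50] (size 5, min 36) -> median=36

Answer: 37 38.5 37 36.5 37 36.5 36 29 36 36 36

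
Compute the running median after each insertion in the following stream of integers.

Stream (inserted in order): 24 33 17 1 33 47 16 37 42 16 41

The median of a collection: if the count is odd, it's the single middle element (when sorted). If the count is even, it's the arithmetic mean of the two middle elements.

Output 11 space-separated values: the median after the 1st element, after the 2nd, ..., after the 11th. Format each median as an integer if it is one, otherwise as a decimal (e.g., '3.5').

Answer: 24 28.5 24 20.5 24 28.5 24 28.5 33 28.5 33

Derivation:
Step 1: insert 24 -> lo=[24] (size 1, max 24) hi=[] (size 0) -> median=24
Step 2: insert 33 -> lo=[24] (size 1, max 24) hi=[33] (size 1, min 33) -> median=28.5
Step 3: insert 17 -> lo=[17, 24] (size 2, max 24) hi=[33] (size 1, min 33) -> median=24
Step 4: insert 1 -> lo=[1, 17] (size 2, max 17) hi=[24, 33] (size 2, min 24) -> median=20.5
Step 5: insert 33 -> lo=[1, 17, 24] (size 3, max 24) hi=[33, 33] (size 2, min 33) -> median=24
Step 6: insert 47 -> lo=[1, 17, 24] (size 3, max 24) hi=[33, 33, 47] (size 3, min 33) -> median=28.5
Step 7: insert 16 -> lo=[1, 16, 17, 24] (size 4, max 24) hi=[33, 33, 47] (size 3, min 33) -> median=24
Step 8: insert 37 -> lo=[1, 16, 17, 24] (size 4, max 24) hi=[33, 33, 37, 47] (size 4, min 33) -> median=28.5
Step 9: insert 42 -> lo=[1, 16, 17, 24, 33] (size 5, max 33) hi=[33, 37, 42, 47] (size 4, min 33) -> median=33
Step 10: insert 16 -> lo=[1, 16, 16, 17, 24] (size 5, max 24) hi=[33, 33, 37, 42, 47] (size 5, min 33) -> median=28.5
Step 11: insert 41 -> lo=[1, 16, 16, 17, 24, 33] (size 6, max 33) hi=[33, 37, 41, 42, 47] (size 5, min 33) -> median=33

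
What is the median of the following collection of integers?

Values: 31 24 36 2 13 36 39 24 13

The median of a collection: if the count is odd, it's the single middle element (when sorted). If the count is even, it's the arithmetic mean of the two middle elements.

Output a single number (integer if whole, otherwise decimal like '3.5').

Step 1: insert 31 -> lo=[31] (size 1, max 31) hi=[] (size 0) -> median=31
Step 2: insert 24 -> lo=[24] (size 1, max 24) hi=[31] (size 1, min 31) -> median=27.5
Step 3: insert 36 -> lo=[24, 31] (size 2, max 31) hi=[36] (size 1, min 36) -> median=31
Step 4: insert 2 -> lo=[2, 24] (size 2, max 24) hi=[31, 36] (size 2, min 31) -> median=27.5
Step 5: insert 13 -> lo=[2, 13, 24] (size 3, max 24) hi=[31, 36] (size 2, min 31) -> median=24
Step 6: insert 36 -> lo=[2, 13, 24] (size 3, max 24) hi=[31, 36, 36] (size 3, min 31) -> median=27.5
Step 7: insert 39 -> lo=[2, 13, 24, 31] (size 4, max 31) hi=[36, 36, 39] (size 3, min 36) -> median=31
Step 8: insert 24 -> lo=[2, 13, 24, 24] (size 4, max 24) hi=[31, 36, 36, 39] (size 4, min 31) -> median=27.5
Step 9: insert 13 -> lo=[2, 13, 13, 24, 24] (size 5, max 24) hi=[31, 36, 36, 39] (size 4, min 31) -> median=24

Answer: 24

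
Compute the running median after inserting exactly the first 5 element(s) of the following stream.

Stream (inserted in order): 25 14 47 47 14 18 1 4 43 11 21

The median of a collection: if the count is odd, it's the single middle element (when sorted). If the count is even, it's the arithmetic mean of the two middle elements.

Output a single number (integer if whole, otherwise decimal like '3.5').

Step 1: insert 25 -> lo=[25] (size 1, max 25) hi=[] (size 0) -> median=25
Step 2: insert 14 -> lo=[14] (size 1, max 14) hi=[25] (size 1, min 25) -> median=19.5
Step 3: insert 47 -> lo=[14, 25] (size 2, max 25) hi=[47] (size 1, min 47) -> median=25
Step 4: insert 47 -> lo=[14, 25] (size 2, max 25) hi=[47, 47] (size 2, min 47) -> median=36
Step 5: insert 14 -> lo=[14, 14, 25] (size 3, max 25) hi=[47, 47] (size 2, min 47) -> median=25

Answer: 25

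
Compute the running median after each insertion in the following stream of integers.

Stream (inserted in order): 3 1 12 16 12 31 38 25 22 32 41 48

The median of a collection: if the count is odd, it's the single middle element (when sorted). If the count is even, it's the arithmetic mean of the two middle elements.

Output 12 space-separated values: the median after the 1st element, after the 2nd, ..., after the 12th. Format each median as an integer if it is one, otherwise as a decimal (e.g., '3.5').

Answer: 3 2 3 7.5 12 12 12 14 16 19 22 23.5

Derivation:
Step 1: insert 3 -> lo=[3] (size 1, max 3) hi=[] (size 0) -> median=3
Step 2: insert 1 -> lo=[1] (size 1, max 1) hi=[3] (size 1, min 3) -> median=2
Step 3: insert 12 -> lo=[1, 3] (size 2, max 3) hi=[12] (size 1, min 12) -> median=3
Step 4: insert 16 -> lo=[1, 3] (size 2, max 3) hi=[12, 16] (size 2, min 12) -> median=7.5
Step 5: insert 12 -> lo=[1, 3, 12] (size 3, max 12) hi=[12, 16] (size 2, min 12) -> median=12
Step 6: insert 31 -> lo=[1, 3, 12] (size 3, max 12) hi=[12, 16, 31] (size 3, min 12) -> median=12
Step 7: insert 38 -> lo=[1, 3, 12, 12] (size 4, max 12) hi=[16, 31, 38] (size 3, min 16) -> median=12
Step 8: insert 25 -> lo=[1, 3, 12, 12] (size 4, max 12) hi=[16, 25, 31, 38] (size 4, min 16) -> median=14
Step 9: insert 22 -> lo=[1, 3, 12, 12, 16] (size 5, max 16) hi=[22, 25, 31, 38] (size 4, min 22) -> median=16
Step 10: insert 32 -> lo=[1, 3, 12, 12, 16] (size 5, max 16) hi=[22, 25, 31, 32, 38] (size 5, min 22) -> median=19
Step 11: insert 41 -> lo=[1, 3, 12, 12, 16, 22] (size 6, max 22) hi=[25, 31, 32, 38, 41] (size 5, min 25) -> median=22
Step 12: insert 48 -> lo=[1, 3, 12, 12, 16, 22] (size 6, max 22) hi=[25, 31, 32, 38, 41, 48] (size 6, min 25) -> median=23.5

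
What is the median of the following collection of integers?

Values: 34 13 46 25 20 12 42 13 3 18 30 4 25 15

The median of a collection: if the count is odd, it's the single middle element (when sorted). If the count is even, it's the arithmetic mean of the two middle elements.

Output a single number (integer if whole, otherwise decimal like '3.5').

Answer: 19

Derivation:
Step 1: insert 34 -> lo=[34] (size 1, max 34) hi=[] (size 0) -> median=34
Step 2: insert 13 -> lo=[13] (size 1, max 13) hi=[34] (size 1, min 34) -> median=23.5
Step 3: insert 46 -> lo=[13, 34] (size 2, max 34) hi=[46] (size 1, min 46) -> median=34
Step 4: insert 25 -> lo=[13, 25] (size 2, max 25) hi=[34, 46] (size 2, min 34) -> median=29.5
Step 5: insert 20 -> lo=[13, 20, 25] (size 3, max 25) hi=[34, 46] (size 2, min 34) -> median=25
Step 6: insert 12 -> lo=[12, 13, 20] (size 3, max 20) hi=[25, 34, 46] (size 3, min 25) -> median=22.5
Step 7: insert 42 -> lo=[12, 13, 20, 25] (size 4, max 25) hi=[34, 42, 46] (size 3, min 34) -> median=25
Step 8: insert 13 -> lo=[12, 13, 13, 20] (size 4, max 20) hi=[25, 34, 42, 46] (size 4, min 25) -> median=22.5
Step 9: insert 3 -> lo=[3, 12, 13, 13, 20] (size 5, max 20) hi=[25, 34, 42, 46] (size 4, min 25) -> median=20
Step 10: insert 18 -> lo=[3, 12, 13, 13, 18] (size 5, max 18) hi=[20, 25, 34, 42, 46] (size 5, min 20) -> median=19
Step 11: insert 30 -> lo=[3, 12, 13, 13, 18, 20] (size 6, max 20) hi=[25, 30, 34, 42, 46] (size 5, min 25) -> median=20
Step 12: insert 4 -> lo=[3, 4, 12, 13, 13, 18] (size 6, max 18) hi=[20, 25, 30, 34, 42, 46] (size 6, min 20) -> median=19
Step 13: insert 25 -> lo=[3, 4, 12, 13, 13, 18, 20] (size 7, max 20) hi=[25, 25, 30, 34, 42, 46] (size 6, min 25) -> median=20
Step 14: insert 15 -> lo=[3, 4, 12, 13, 13, 15, 18] (size 7, max 18) hi=[20, 25, 25, 30, 34, 42, 46] (size 7, min 20) -> median=19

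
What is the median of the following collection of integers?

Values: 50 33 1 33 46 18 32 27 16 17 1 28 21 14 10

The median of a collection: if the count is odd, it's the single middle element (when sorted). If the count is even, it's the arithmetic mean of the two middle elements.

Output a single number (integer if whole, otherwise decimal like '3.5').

Answer: 21

Derivation:
Step 1: insert 50 -> lo=[50] (size 1, max 50) hi=[] (size 0) -> median=50
Step 2: insert 33 -> lo=[33] (size 1, max 33) hi=[50] (size 1, min 50) -> median=41.5
Step 3: insert 1 -> lo=[1, 33] (size 2, max 33) hi=[50] (size 1, min 50) -> median=33
Step 4: insert 33 -> lo=[1, 33] (size 2, max 33) hi=[33, 50] (size 2, min 33) -> median=33
Step 5: insert 46 -> lo=[1, 33, 33] (size 3, max 33) hi=[46, 50] (size 2, min 46) -> median=33
Step 6: insert 18 -> lo=[1, 18, 33] (size 3, max 33) hi=[33, 46, 50] (size 3, min 33) -> median=33
Step 7: insert 32 -> lo=[1, 18, 32, 33] (size 4, max 33) hi=[33, 46, 50] (size 3, min 33) -> median=33
Step 8: insert 27 -> lo=[1, 18, 27, 32] (size 4, max 32) hi=[33, 33, 46, 50] (size 4, min 33) -> median=32.5
Step 9: insert 16 -> lo=[1, 16, 18, 27, 32] (size 5, max 32) hi=[33, 33, 46, 50] (size 4, min 33) -> median=32
Step 10: insert 17 -> lo=[1, 16, 17, 18, 27] (size 5, max 27) hi=[32, 33, 33, 46, 50] (size 5, min 32) -> median=29.5
Step 11: insert 1 -> lo=[1, 1, 16, 17, 18, 27] (size 6, max 27) hi=[32, 33, 33, 46, 50] (size 5, min 32) -> median=27
Step 12: insert 28 -> lo=[1, 1, 16, 17, 18, 27] (size 6, max 27) hi=[28, 32, 33, 33, 46, 50] (size 6, min 28) -> median=27.5
Step 13: insert 21 -> lo=[1, 1, 16, 17, 18, 21, 27] (size 7, max 27) hi=[28, 32, 33, 33, 46, 50] (size 6, min 28) -> median=27
Step 14: insert 14 -> lo=[1, 1, 14, 16, 17, 18, 21] (size 7, max 21) hi=[27, 28, 32, 33, 33, 46, 50] (size 7, min 27) -> median=24
Step 15: insert 10 -> lo=[1, 1, 10, 14, 16, 17, 18, 21] (size 8, max 21) hi=[27, 28, 32, 33, 33, 46, 50] (size 7, min 27) -> median=21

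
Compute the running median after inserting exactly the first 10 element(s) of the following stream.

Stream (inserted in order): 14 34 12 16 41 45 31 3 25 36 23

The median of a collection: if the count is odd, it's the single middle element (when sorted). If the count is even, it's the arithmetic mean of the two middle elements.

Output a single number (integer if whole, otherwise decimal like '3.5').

Step 1: insert 14 -> lo=[14] (size 1, max 14) hi=[] (size 0) -> median=14
Step 2: insert 34 -> lo=[14] (size 1, max 14) hi=[34] (size 1, min 34) -> median=24
Step 3: insert 12 -> lo=[12, 14] (size 2, max 14) hi=[34] (size 1, min 34) -> median=14
Step 4: insert 16 -> lo=[12, 14] (size 2, max 14) hi=[16, 34] (size 2, min 16) -> median=15
Step 5: insert 41 -> lo=[12, 14, 16] (size 3, max 16) hi=[34, 41] (size 2, min 34) -> median=16
Step 6: insert 45 -> lo=[12, 14, 16] (size 3, max 16) hi=[34, 41, 45] (size 3, min 34) -> median=25
Step 7: insert 31 -> lo=[12, 14, 16, 31] (size 4, max 31) hi=[34, 41, 45] (size 3, min 34) -> median=31
Step 8: insert 3 -> lo=[3, 12, 14, 16] (size 4, max 16) hi=[31, 34, 41, 45] (size 4, min 31) -> median=23.5
Step 9: insert 25 -> lo=[3, 12, 14, 16, 25] (size 5, max 25) hi=[31, 34, 41, 45] (size 4, min 31) -> median=25
Step 10: insert 36 -> lo=[3, 12, 14, 16, 25] (size 5, max 25) hi=[31, 34, 36, 41, 45] (size 5, min 31) -> median=28

Answer: 28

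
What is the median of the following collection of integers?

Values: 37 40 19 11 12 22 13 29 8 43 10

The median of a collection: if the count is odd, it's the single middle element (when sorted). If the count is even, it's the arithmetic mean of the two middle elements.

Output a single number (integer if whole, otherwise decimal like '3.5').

Answer: 19

Derivation:
Step 1: insert 37 -> lo=[37] (size 1, max 37) hi=[] (size 0) -> median=37
Step 2: insert 40 -> lo=[37] (size 1, max 37) hi=[40] (size 1, min 40) -> median=38.5
Step 3: insert 19 -> lo=[19, 37] (size 2, max 37) hi=[40] (size 1, min 40) -> median=37
Step 4: insert 11 -> lo=[11, 19] (size 2, max 19) hi=[37, 40] (size 2, min 37) -> median=28
Step 5: insert 12 -> lo=[11, 12, 19] (size 3, max 19) hi=[37, 40] (size 2, min 37) -> median=19
Step 6: insert 22 -> lo=[11, 12, 19] (size 3, max 19) hi=[22, 37, 40] (size 3, min 22) -> median=20.5
Step 7: insert 13 -> lo=[11, 12, 13, 19] (size 4, max 19) hi=[22, 37, 40] (size 3, min 22) -> median=19
Step 8: insert 29 -> lo=[11, 12, 13, 19] (size 4, max 19) hi=[22, 29, 37, 40] (size 4, min 22) -> median=20.5
Step 9: insert 8 -> lo=[8, 11, 12, 13, 19] (size 5, max 19) hi=[22, 29, 37, 40] (size 4, min 22) -> median=19
Step 10: insert 43 -> lo=[8, 11, 12, 13, 19] (size 5, max 19) hi=[22, 29, 37, 40, 43] (size 5, min 22) -> median=20.5
Step 11: insert 10 -> lo=[8, 10, 11, 12, 13, 19] (size 6, max 19) hi=[22, 29, 37, 40, 43] (size 5, min 22) -> median=19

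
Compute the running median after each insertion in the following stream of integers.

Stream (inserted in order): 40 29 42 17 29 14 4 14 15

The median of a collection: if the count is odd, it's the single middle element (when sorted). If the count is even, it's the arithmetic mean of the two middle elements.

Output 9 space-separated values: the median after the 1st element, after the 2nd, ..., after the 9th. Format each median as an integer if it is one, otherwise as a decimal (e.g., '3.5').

Step 1: insert 40 -> lo=[40] (size 1, max 40) hi=[] (size 0) -> median=40
Step 2: insert 29 -> lo=[29] (size 1, max 29) hi=[40] (size 1, min 40) -> median=34.5
Step 3: insert 42 -> lo=[29, 40] (size 2, max 40) hi=[42] (size 1, min 42) -> median=40
Step 4: insert 17 -> lo=[17, 29] (size 2, max 29) hi=[40, 42] (size 2, min 40) -> median=34.5
Step 5: insert 29 -> lo=[17, 29, 29] (size 3, max 29) hi=[40, 42] (size 2, min 40) -> median=29
Step 6: insert 14 -> lo=[14, 17, 29] (size 3, max 29) hi=[29, 40, 42] (size 3, min 29) -> median=29
Step 7: insert 4 -> lo=[4, 14, 17, 29] (size 4, max 29) hi=[29, 40, 42] (size 3, min 29) -> median=29
Step 8: insert 14 -> lo=[4, 14, 14, 17] (size 4, max 17) hi=[29, 29, 40, 42] (size 4, min 29) -> median=23
Step 9: insert 15 -> lo=[4, 14, 14, 15, 17] (size 5, max 17) hi=[29, 29, 40, 42] (size 4, min 29) -> median=17

Answer: 40 34.5 40 34.5 29 29 29 23 17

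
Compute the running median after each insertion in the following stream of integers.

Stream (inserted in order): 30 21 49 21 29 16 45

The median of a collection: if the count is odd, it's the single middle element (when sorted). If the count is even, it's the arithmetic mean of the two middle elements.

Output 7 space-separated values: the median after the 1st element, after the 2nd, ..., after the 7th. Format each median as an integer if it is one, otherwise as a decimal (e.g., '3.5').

Step 1: insert 30 -> lo=[30] (size 1, max 30) hi=[] (size 0) -> median=30
Step 2: insert 21 -> lo=[21] (size 1, max 21) hi=[30] (size 1, min 30) -> median=25.5
Step 3: insert 49 -> lo=[21, 30] (size 2, max 30) hi=[49] (size 1, min 49) -> median=30
Step 4: insert 21 -> lo=[21, 21] (size 2, max 21) hi=[30, 49] (size 2, min 30) -> median=25.5
Step 5: insert 29 -> lo=[21, 21, 29] (size 3, max 29) hi=[30, 49] (size 2, min 30) -> median=29
Step 6: insert 16 -> lo=[16, 21, 21] (size 3, max 21) hi=[29, 30, 49] (size 3, min 29) -> median=25
Step 7: insert 45 -> lo=[16, 21, 21, 29] (size 4, max 29) hi=[30, 45, 49] (size 3, min 30) -> median=29

Answer: 30 25.5 30 25.5 29 25 29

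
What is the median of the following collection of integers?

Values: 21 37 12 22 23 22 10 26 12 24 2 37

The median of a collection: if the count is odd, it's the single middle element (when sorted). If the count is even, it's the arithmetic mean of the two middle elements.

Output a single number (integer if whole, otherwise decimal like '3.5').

Step 1: insert 21 -> lo=[21] (size 1, max 21) hi=[] (size 0) -> median=21
Step 2: insert 37 -> lo=[21] (size 1, max 21) hi=[37] (size 1, min 37) -> median=29
Step 3: insert 12 -> lo=[12, 21] (size 2, max 21) hi=[37] (size 1, min 37) -> median=21
Step 4: insert 22 -> lo=[12, 21] (size 2, max 21) hi=[22, 37] (size 2, min 22) -> median=21.5
Step 5: insert 23 -> lo=[12, 21, 22] (size 3, max 22) hi=[23, 37] (size 2, min 23) -> median=22
Step 6: insert 22 -> lo=[12, 21, 22] (size 3, max 22) hi=[22, 23, 37] (size 3, min 22) -> median=22
Step 7: insert 10 -> lo=[10, 12, 21, 22] (size 4, max 22) hi=[22, 23, 37] (size 3, min 22) -> median=22
Step 8: insert 26 -> lo=[10, 12, 21, 22] (size 4, max 22) hi=[22, 23, 26, 37] (size 4, min 22) -> median=22
Step 9: insert 12 -> lo=[10, 12, 12, 21, 22] (size 5, max 22) hi=[22, 23, 26, 37] (size 4, min 22) -> median=22
Step 10: insert 24 -> lo=[10, 12, 12, 21, 22] (size 5, max 22) hi=[22, 23, 24, 26, 37] (size 5, min 22) -> median=22
Step 11: insert 2 -> lo=[2, 10, 12, 12, 21, 22] (size 6, max 22) hi=[22, 23, 24, 26, 37] (size 5, min 22) -> median=22
Step 12: insert 37 -> lo=[2, 10, 12, 12, 21, 22] (size 6, max 22) hi=[22, 23, 24, 26, 37, 37] (size 6, min 22) -> median=22

Answer: 22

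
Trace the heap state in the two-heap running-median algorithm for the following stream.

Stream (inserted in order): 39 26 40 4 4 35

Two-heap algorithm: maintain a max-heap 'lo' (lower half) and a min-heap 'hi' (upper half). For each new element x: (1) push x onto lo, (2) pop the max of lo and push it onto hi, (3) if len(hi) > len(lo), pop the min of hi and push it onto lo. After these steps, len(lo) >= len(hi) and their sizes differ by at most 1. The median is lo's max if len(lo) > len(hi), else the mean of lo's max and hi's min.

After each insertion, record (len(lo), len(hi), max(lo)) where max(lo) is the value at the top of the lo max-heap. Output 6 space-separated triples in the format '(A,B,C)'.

Answer: (1,0,39) (1,1,26) (2,1,39) (2,2,26) (3,2,26) (3,3,26)

Derivation:
Step 1: insert 39 -> lo=[39] hi=[] -> (len(lo)=1, len(hi)=0, max(lo)=39)
Step 2: insert 26 -> lo=[26] hi=[39] -> (len(lo)=1, len(hi)=1, max(lo)=26)
Step 3: insert 40 -> lo=[26, 39] hi=[40] -> (len(lo)=2, len(hi)=1, max(lo)=39)
Step 4: insert 4 -> lo=[4, 26] hi=[39, 40] -> (len(lo)=2, len(hi)=2, max(lo)=26)
Step 5: insert 4 -> lo=[4, 4, 26] hi=[39, 40] -> (len(lo)=3, len(hi)=2, max(lo)=26)
Step 6: insert 35 -> lo=[4, 4, 26] hi=[35, 39, 40] -> (len(lo)=3, len(hi)=3, max(lo)=26)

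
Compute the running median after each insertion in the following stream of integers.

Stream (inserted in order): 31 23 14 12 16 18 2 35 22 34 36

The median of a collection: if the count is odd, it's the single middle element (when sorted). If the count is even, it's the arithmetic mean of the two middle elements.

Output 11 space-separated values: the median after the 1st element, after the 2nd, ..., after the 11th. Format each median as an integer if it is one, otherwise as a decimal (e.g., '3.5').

Answer: 31 27 23 18.5 16 17 16 17 18 20 22

Derivation:
Step 1: insert 31 -> lo=[31] (size 1, max 31) hi=[] (size 0) -> median=31
Step 2: insert 23 -> lo=[23] (size 1, max 23) hi=[31] (size 1, min 31) -> median=27
Step 3: insert 14 -> lo=[14, 23] (size 2, max 23) hi=[31] (size 1, min 31) -> median=23
Step 4: insert 12 -> lo=[12, 14] (size 2, max 14) hi=[23, 31] (size 2, min 23) -> median=18.5
Step 5: insert 16 -> lo=[12, 14, 16] (size 3, max 16) hi=[23, 31] (size 2, min 23) -> median=16
Step 6: insert 18 -> lo=[12, 14, 16] (size 3, max 16) hi=[18, 23, 31] (size 3, min 18) -> median=17
Step 7: insert 2 -> lo=[2, 12, 14, 16] (size 4, max 16) hi=[18, 23, 31] (size 3, min 18) -> median=16
Step 8: insert 35 -> lo=[2, 12, 14, 16] (size 4, max 16) hi=[18, 23, 31, 35] (size 4, min 18) -> median=17
Step 9: insert 22 -> lo=[2, 12, 14, 16, 18] (size 5, max 18) hi=[22, 23, 31, 35] (size 4, min 22) -> median=18
Step 10: insert 34 -> lo=[2, 12, 14, 16, 18] (size 5, max 18) hi=[22, 23, 31, 34, 35] (size 5, min 22) -> median=20
Step 11: insert 36 -> lo=[2, 12, 14, 16, 18, 22] (size 6, max 22) hi=[23, 31, 34, 35, 36] (size 5, min 23) -> median=22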